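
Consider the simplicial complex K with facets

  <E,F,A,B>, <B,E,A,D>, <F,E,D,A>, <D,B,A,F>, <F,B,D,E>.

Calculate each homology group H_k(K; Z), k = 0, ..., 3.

H_0 ≅ Z,  H_1 = 0,  H_2 = 0,  H_3 ≅ Z.

Order the vertices as A < B < D < E < F. Listing each simplex with vertices in this order, K has dimension 3 with simplices:

  0-simplices (5): A, B, D, E, F
  1-simplices (10): AB, AD, AE, AF, BD, BE, BF, DE, DF, EF
  2-simplices (10): ABD, ABE, ABF, ADE, ADF, AEF, BDE, BDF, BEF, DEF
  3-simplices (5): ABDE, ABDF, ABEF, ADEF, BDEF

giving chain groups C_0 ≅ Z^5, C_1 ≅ Z^10, C_2 ≅ Z^10, C_3 ≅ Z^5.

∂_1: C_1 → C_0 maps an edge to its endpoints' difference, ∂[p,q] = q − p. For instance
  ∂BF = F − B.
The 5×10 boundary matrix has rank 4 and Smith normal form diag(1,1,1,1).

∂_2: C_2 → C_1 sends each 2-simplex [p,q,r] to [q,r] − [p,r] + [p,q]. For instance
  ∂BEF = EF − BF + BE,
  ∂ADE = DE − AE + AD.
The resulting 10×10 matrix has rank 6, and its Smith normal form has invariant factors (1,1,1,1,1,1).

∂_3: C_3 → C_2 sends each 3-simplex σ to the alternating sum Σ_i (−1)^i (σ with its i-th vertex removed). For instance
  ∂ABEF = BEF − AEF + ABF − ABE,
  ∂ABDE = BDE − ADE + ABE − ABD.
The 10×5 boundary matrix has rank 4 and Smith normal form diag(1,1,1,1).

Computing H_k = (kernel of ∂_k) / (image of ∂_{k+1}):

  H_0: rank C_0 − rank ∂_1 = 5 − 4 = 1, and the invariant factors of ∂_1 are all 1, so H_0 = Z.
  H_1: rank ker ∂_1 − rank ∂_2 = (10 − 4) − 6 = 0, and the invariant factors of ∂_2 are all 1, so H_1 = 0.
  H_2: rank ker ∂_2 − rank ∂_3 = (10 − 6) − 4 = 0, and the invariant factors of ∂_3 are all 1, so H_2 = 0.
  H_3: rank ker ∂_3 − rank ∂_4 = (5 − 4) − 0 = 1, and there is no ∂_4, so H_3 = Z.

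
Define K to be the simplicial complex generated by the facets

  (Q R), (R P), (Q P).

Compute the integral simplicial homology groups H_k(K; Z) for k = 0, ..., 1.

H_0 = Z,  H_1 = Z.

Fix the vertex order P < Q < R and write every simplex with vertices in increasing order. Then dim K = 1 and the simplices of K are:

  0-simplices (3): P, Q, R
  1-simplices (3): PQ, PR, QR

so the chain groups are C_0 ≅ Z^3, C_1 ≅ Z^3.

∂_1: C_1 → C_0 maps an edge to its endpoints' difference, ∂[p,q] = q − p. For instance
  ∂QR = R − Q.
The 3×3 boundary matrix has rank 2 and Smith normal form diag(1,1).

From H_k ≅ ker(∂_k) / im(∂_{k+1}) we obtain:

  H_0: rank C_0 − rank ∂_1 = 3 − 2 = 1, and the invariant factors of ∂_1 are all 1, so H_0 ≅ Z.
  H_1: rank ker ∂_1 − rank ∂_2 = (3 − 2) − 0 = 1, and there is no ∂_2, so H_1 ≅ Z.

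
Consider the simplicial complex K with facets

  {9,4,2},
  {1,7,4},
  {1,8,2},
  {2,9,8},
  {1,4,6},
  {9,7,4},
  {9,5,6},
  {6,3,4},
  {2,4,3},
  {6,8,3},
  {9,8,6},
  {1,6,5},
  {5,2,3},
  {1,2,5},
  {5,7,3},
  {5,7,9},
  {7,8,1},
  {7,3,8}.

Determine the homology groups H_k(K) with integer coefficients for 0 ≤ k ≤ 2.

H_0 = Z,  H_1 = Z^2,  H_2 = Z.

We work with the vertex ordering 1 < 2 < 3 < 4 < 5 < 6 < 7 < 8 < 9. The simplices of K, each written with vertices in increasing order, are:

  0-simplices (9): [1], [2], [3], [4], [5], [6], [7], [8], [9]
  1-simplices (27): (27 of them)
  2-simplices (18): [1,2,5], [1,2,8], [1,4,6], [1,4,7], [1,5,6], [1,7,8], [2,3,4], [2,3,5], [2,4,9], [2,8,9], [3,4,6], [3,5,7], [3,6,8], [3,7,8], [4,7,9], [5,6,9], [5,7,9], [6,8,9]

giving chain groups C_0 ≅ Z^9, C_1 ≅ Z^27, C_2 ≅ Z^18.

Boundary ∂_1: C_1 → C_0 sends each edge [p,q] (with p < q) to q − p. For instance
  ∂[7,8] = [8] − [7].
This gives a 9×27 integer matrix of rank 8; reducing to Smith normal form yields diagonal entries (1,1,1,1,1,1,1,1).

The boundary map ∂_2: C_2 → C_1 sends each 2-simplex [p,q,r] to [q,r] − [p,r] + [p,q]. For instance
  ∂[5,6,9] = [6,9] − [5,9] + [5,6],
  ∂[5,7,9] = [7,9] − [5,9] + [5,7].
The resulting 27×18 matrix has rank 17, and its Smith normal form has invariant factors (1,1,1,1,1,1,1,1,1,1,1,1,1,1,1,1,1).

Reading off H_k = ker ∂_k / im ∂_{k+1}:

  H_0: rank C_0 − rank ∂_1 = 9 − 8 = 1, and the invariant factors of ∂_1 are all 1, so H_0 ≅ Z.
  H_1: rank ker ∂_1 − rank ∂_2 = (27 − 8) − 17 = 2, and the invariant factors of ∂_2 are all 1, so H_1 ≅ Z^2.
  H_2: rank ker ∂_2 − rank ∂_3 = (18 − 17) − 0 = 1, and there is no ∂_3, so H_2 ≅ Z.

As a check, the Euler characteristic is 9 − 27 + 18 = 0, which agrees with 1 − 2 + 1 = 0.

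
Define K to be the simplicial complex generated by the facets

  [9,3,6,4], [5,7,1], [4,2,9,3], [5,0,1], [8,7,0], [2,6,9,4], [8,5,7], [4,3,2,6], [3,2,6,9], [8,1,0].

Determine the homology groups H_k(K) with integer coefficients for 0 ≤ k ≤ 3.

K has 10 vertices, 20 edges, 15 triangles, 5 3-simplices.
rank ∂_0 = 0, rank ∂_1 = 8 ⇒ b_0 = 10 − 0 − 8 = 2; all invariant factors of ∂_1 are 1 so no torsion. So H_0 = Z^2.
rank ∂_1 = 8, rank ∂_2 = 11 ⇒ b_1 = 20 − 8 − 11 = 1; all invariant factors of ∂_2 are 1 so no torsion. So H_1 = Z.
rank ∂_2 = 11, rank ∂_3 = 4 ⇒ b_2 = 15 − 11 − 4 = 0; all invariant factors of ∂_3 are 1 so no torsion. So H_2 = 0.
rank ∂_3 = 4, rank ∂_4 = 0 ⇒ b_3 = 5 − 4 − 0 = 1. So H_3 = Z.

H_0 = Z^2,  H_1 = Z,  H_2 = 0,  H_3 = Z.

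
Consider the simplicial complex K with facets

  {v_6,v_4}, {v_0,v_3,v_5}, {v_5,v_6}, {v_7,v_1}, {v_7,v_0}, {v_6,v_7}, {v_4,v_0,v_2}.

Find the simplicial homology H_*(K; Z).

Order the vertices as v_0 < v_1 < v_2 < v_3 < v_4 < v_5 < v_6 < v_7. Listing each simplex with vertices in this order, K has dimension 2 with simplices:

  0-simplices (8): [v_0], [v_1], [v_2], [v_3], [v_4], [v_5], [v_6], [v_7]
  1-simplices (11): [v_0,v_2], [v_0,v_3], [v_0,v_4], [v_0,v_5], [v_0,v_7], [v_1,v_7], [v_2,v_4], [v_3,v_5], [v_4,v_6], [v_5,v_6], [v_6,v_7]
  2-simplices (2): [v_0,v_2,v_4], [v_0,v_3,v_5]

so the chain groups are C_0 ≅ Z^8, C_1 ≅ Z^11, C_2 ≅ Z^2.

Boundary ∂_1: C_1 → C_0 sends each edge [p,q] (with p < q) to q − p.
The 8×11 boundary matrix has rank 7 and Smith normal form diag(1,1,1,1,1,1,1).

The boundary map ∂_2: C_2 → C_1 sends each 2-simplex [p,q,r] to [q,r] − [p,r] + [p,q]. For instance
  ∂[v_0,v_2,v_4] = [v_2,v_4] − [v_0,v_4] + [v_0,v_2],
  ∂[v_0,v_3,v_5] = [v_3,v_5] − [v_0,v_5] + [v_0,v_3].
As a 11×2 matrix over Z this has rank 2, with invariant factors (1,1).

Computing H_k = (kernel of ∂_k) / (image of ∂_{k+1}):

  H_0: rank C_0 − rank ∂_1 = 8 − 7 = 1, and the invariant factors of ∂_1 are all 1, so H_0 ≅ Z.
  H_1: rank ker ∂_1 − rank ∂_2 = (11 − 7) − 2 = 2, and the invariant factors of ∂_2 are all 1, so H_1 ≅ Z^2.
  H_2: rank ker ∂_2 − rank ∂_3 = (2 − 2) − 0 = 0, and there is no ∂_3, so H_2 ≅ 0.

As a check, the Euler characteristic is 8 − 11 + 2 = -1, which agrees with 1 − 2 + 0 = -1.

H_0 ≅ Z,  H_1 ≅ Z^2,  H_2 = 0.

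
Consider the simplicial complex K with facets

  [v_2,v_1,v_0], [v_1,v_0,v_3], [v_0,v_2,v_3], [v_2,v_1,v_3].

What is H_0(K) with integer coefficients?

H_0 ≅ Z.

Fix the vertex order v_0 < v_1 < v_2 < v_3 and write every simplex with vertices in increasing order. Then dim K = 2 and the simplices of K are:

  0-simplices (4): [v_0], [v_1], [v_2], [v_3]
  1-simplices (6): [v_0,v_1], [v_0,v_2], [v_0,v_3], [v_1,v_2], [v_1,v_3], [v_2,v_3]
  2-simplices (4): [v_0,v_1,v_2], [v_0,v_1,v_3], [v_0,v_2,v_3], [v_1,v_2,v_3]

Hence C_0 ≅ Z^4, C_1 ≅ Z^6, C_2 ≅ Z^4.

The boundary map ∂_1: C_1 → C_0 is given by ∂[p,q] = [q] − [p].
This gives a 4×6 integer matrix of rank 3; reducing to Smith normal form yields diagonal entries (1,1,1).

∂_2: C_2 → C_1 sends each 2-simplex [p,q,r] to [q,r] − [p,r] + [p,q]. For instance
  ∂[v_0,v_1,v_3] = [v_1,v_3] − [v_0,v_3] + [v_0,v_1],
  ∂[v_0,v_2,v_3] = [v_2,v_3] − [v_0,v_3] + [v_0,v_2].
The 6×4 boundary matrix has rank 3 and Smith normal form diag(1,1,1).

Computing H_k = (kernel of ∂_k) / (image of ∂_{k+1}):

  H_0: rank C_0 − rank ∂_1 = 4 − 3 = 1, and the invariant factors of ∂_1 are all 1, so H_0 = Z.

(K is a triangulation of the 2-sphere S^2.)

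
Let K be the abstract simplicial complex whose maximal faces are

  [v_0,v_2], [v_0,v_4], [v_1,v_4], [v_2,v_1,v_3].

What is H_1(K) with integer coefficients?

Take the total order v_0 < v_1 < v_2 < v_3 < v_4 on the vertex set. Then K (dimension 2) consists of the simplices:

  0-simplices (5): [v_0], [v_1], [v_2], [v_3], [v_4]
  1-simplices (6): [v_0,v_2], [v_0,v_4], [v_1,v_2], [v_1,v_3], [v_1,v_4], [v_2,v_3]
  2-simplices (1): [v_1,v_2,v_3]

Hence C_0 ≅ Z^5, C_1 ≅ Z^6, C_2 ≅ Z^1.

Boundary ∂_1: C_1 → C_0 sends each edge [p,q] (with p < q) to q − p. For instance
  ∂[v_1,v_3] = [v_3] − [v_1].
The resulting 5×6 matrix has rank 4, and its Smith normal form has invariant factors (1,1,1,1).

∂_2: C_2 → C_1 sends each 2-simplex [p,q,r] to [q,r] − [p,r] + [p,q]. For instance
  ∂[v_1,v_2,v_3] = [v_2,v_3] − [v_1,v_3] + [v_1,v_2].
The resulting 6×1 matrix has rank 1, and its Smith normal form has invariant factors (1).

From H_k ≅ ker(∂_k) / im(∂_{k+1}) we obtain:

  H_1: rank ker ∂_1 − rank ∂_2 = (6 − 4) − 1 = 1, and the invariant factors of ∂_2 are all 1, so H_1 = Z.

H_1 = Z.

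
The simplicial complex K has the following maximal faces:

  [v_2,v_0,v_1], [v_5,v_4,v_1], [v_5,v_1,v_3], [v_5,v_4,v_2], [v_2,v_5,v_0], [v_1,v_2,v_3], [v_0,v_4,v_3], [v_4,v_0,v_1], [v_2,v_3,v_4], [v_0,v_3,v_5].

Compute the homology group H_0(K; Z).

Take the total order v_0 < v_1 < v_2 < v_3 < v_4 < v_5 on the vertex set. Then K (dimension 2) consists of the simplices:

  0-simplices (6): [v_0], [v_1], [v_2], [v_3], [v_4], [v_5]
  1-simplices (15): (15 of them)
  2-simplices (10): [v_0,v_1,v_2], [v_0,v_1,v_4], [v_0,v_2,v_5], [v_0,v_3,v_4], [v_0,v_3,v_5], [v_1,v_2,v_3], [v_1,v_3,v_5], [v_1,v_4,v_5], [v_2,v_3,v_4], [v_2,v_4,v_5]

Hence C_0 ≅ Z^6, C_1 ≅ Z^15, C_2 ≅ Z^10.

Boundary ∂_1: C_1 → C_0 is given by ∂[p,q] = [q] − [p]. For instance
  ∂[v_1,v_4] = [v_4] − [v_1].
The 6×15 boundary matrix has rank 5 and Smith normal form diag(1,1,1,1,1).

∂_2: C_2 → C_1 acts by ∂[p,q,r] = [q,r] − [p,r] + [p,q]. For instance
  ∂[v_1,v_3,v_5] = [v_3,v_5] − [v_1,v_5] + [v_1,v_3],
  ∂[v_0,v_3,v_5] = [v_3,v_5] − [v_0,v_5] + [v_0,v_3].
This gives a 15×10 integer matrix of rank 10; reducing to Smith normal form yields diagonal entries (1,1,1,1,1,1,1,1,1,2).

Now H_k = ker ∂_k / im ∂_{k+1}, so:

  H_0: rank C_0 − rank ∂_1 = 6 − 5 = 1, and the invariant factors of ∂_1 are all 1, so H_0 ≅ Z.

H_0 ≅ Z.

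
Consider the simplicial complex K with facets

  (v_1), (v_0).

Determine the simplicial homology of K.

H_0 ≅ Z^2.

Fix the vertex order v_0 < v_1 and write every simplex with vertices in increasing order. Then dim K = 0 and the simplices of K are:

  0-simplices (2): [v_0], [v_1]

giving chain groups C_0 ≅ Z^2.

Computing H_k = (kernel of ∂_k) / (image of ∂_{k+1}):

  H_0: rank C_0 − rank ∂_1 = 2 − 0 = 2, and there is no ∂_1, so H_0 ≅ Z^2.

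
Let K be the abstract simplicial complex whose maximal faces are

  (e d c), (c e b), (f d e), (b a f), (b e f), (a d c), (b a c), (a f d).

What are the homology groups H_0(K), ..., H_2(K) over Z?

Order the vertices as a < b < c < d < e < f. Listing each simplex with vertices in this order, K has dimension 2 with simplices:

  0-simplices (6): a, b, c, d, e, f
  1-simplices (12): ab, ac, ad, af, bc, be, bf, cd, ce, de, df, ef
  2-simplices (8): abc, abf, acd, adf, bce, bef, cde, def

Hence C_0 ≅ Z^6, C_1 ≅ Z^12, C_2 ≅ Z^8.

Boundary ∂_1: C_1 → C_0 sends each edge [p,q] (with p < q) to q − p. For instance
  ∂ce = e − c.
As a 6×12 matrix over Z this has rank 5, with invariant factors (1,1,1,1,1).

∂_2: C_2 → C_1 sends each 2-simplex [p,q,r] to [q,r] − [p,r] + [p,q]. For instance
  ∂bef = ef − bf + be,
  ∂bce = ce − be + bc.
As a 12×8 matrix over Z this has rank 7, with invariant factors (1,1,1,1,1,1,1).

From H_k ≅ ker(∂_k) / im(∂_{k+1}) we obtain:

  H_0: rank C_0 − rank ∂_1 = 6 − 5 = 1, and the invariant factors of ∂_1 are all 1, so H_0 ≅ Z.
  H_1: rank ker ∂_1 − rank ∂_2 = (12 − 5) − 7 = 0, and the invariant factors of ∂_2 are all 1, so H_1 ≅ 0.
  H_2: rank ker ∂_2 − rank ∂_3 = (8 − 7) − 0 = 1, and there is no ∂_3, so H_2 ≅ Z.

As a check, the Euler characteristic is 6 − 12 + 8 = 2, which agrees with 1 − 0 + 1 = 2.
(K is a triangulation of the 2-sphere S^2.)

H_0 = Z,  H_1 = 0,  H_2 = Z.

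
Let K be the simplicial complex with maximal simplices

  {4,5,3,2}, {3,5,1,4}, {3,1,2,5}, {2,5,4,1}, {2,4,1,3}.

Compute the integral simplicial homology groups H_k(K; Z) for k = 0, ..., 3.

H_0 = Z,  H_1 = 0,  H_2 = 0,  H_3 = Z.

K has 5 vertices, 10 edges, 10 triangles, 5 3-simplices.
rank ∂_0 = 0, rank ∂_1 = 4 ⇒ b_0 = 5 − 0 − 4 = 1; all invariant factors of ∂_1 are 1 so no torsion. So H_0 = Z.
rank ∂_1 = 4, rank ∂_2 = 6 ⇒ b_1 = 10 − 4 − 6 = 0; all invariant factors of ∂_2 are 1 so no torsion. So H_1 = 0.
rank ∂_2 = 6, rank ∂_3 = 4 ⇒ b_2 = 10 − 6 − 4 = 0; all invariant factors of ∂_3 are 1 so no torsion. So H_2 = 0.
rank ∂_3 = 4, rank ∂_4 = 0 ⇒ b_3 = 5 − 4 − 0 = 1. So H_3 = Z.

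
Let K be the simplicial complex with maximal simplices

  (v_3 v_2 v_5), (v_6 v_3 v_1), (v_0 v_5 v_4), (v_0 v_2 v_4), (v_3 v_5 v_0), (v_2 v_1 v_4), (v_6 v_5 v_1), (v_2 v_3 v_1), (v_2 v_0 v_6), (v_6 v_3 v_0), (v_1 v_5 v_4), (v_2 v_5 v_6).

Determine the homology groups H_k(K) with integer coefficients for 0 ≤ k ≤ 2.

Fix the vertex order v_0 < v_1 < v_2 < v_3 < v_4 < v_5 < v_6 and write every simplex with vertices in increasing order. Then dim K = 2 and the simplices of K are:

  0-simplices (7): [v_0], [v_1], [v_2], [v_3], [v_4], [v_5], [v_6]
  1-simplices (18): (18 of them)
  2-simplices (12): (12 of them)

so the chain groups are C_0 ≅ Z^7, C_1 ≅ Z^18, C_2 ≅ Z^12.

Boundary ∂_1: C_1 → C_0 maps an edge to its endpoints' difference, ∂[p,q] = q − p.
The 7×18 boundary matrix has rank 6 and Smith normal form diag(1,1,1,1,1,1).

∂_2: C_2 → C_1 maps a triangle to the signed sum of its edges. For instance
  ∂[v_0,v_2,v_4] = [v_2,v_4] − [v_0,v_4] + [v_0,v_2],
  ∂[v_0,v_2,v_6] = [v_2,v_6] − [v_0,v_6] + [v_0,v_2].
As a 18×12 matrix over Z this has rank 12, with invariant factors (1,1,1,1,1,1,1,1,1,1,1,2).

Computing H_k = (kernel of ∂_k) / (image of ∂_{k+1}):

  H_0: rank C_0 − rank ∂_1 = 7 − 6 = 1, and the invariant factors of ∂_1 are all 1, so H_0 ≅ Z.
  H_1: rank ker ∂_1 − rank ∂_2 = (18 − 6) − 12 = 0, and ∂_2 has invariant factor 2 > 1, so H_1 ≅ Z/2Z.
  H_2: rank ker ∂_2 − rank ∂_3 = (12 − 12) − 0 = 0, and there is no ∂_3, so H_2 ≅ 0.

As a check, the Euler characteristic is 7 − 18 + 12 = 1, which agrees with 1 − 0 + 0 = 1.

H_0 ≅ Z,  H_1 ≅ Z/2Z,  H_2 = 0.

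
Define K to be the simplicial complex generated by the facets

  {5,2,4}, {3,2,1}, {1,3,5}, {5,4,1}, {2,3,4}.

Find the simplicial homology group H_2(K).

H_2 = 0.

Take the total order 1 < 2 < 3 < 4 < 5 on the vertex set. Then K (dimension 2) consists of the simplices:

  0-simplices (5): [1], [2], [3], [4], [5]
  1-simplices (10): [1,2], [1,3], [1,4], [1,5], [2,3], [2,4], [2,5], [3,4], [3,5], [4,5]
  2-simplices (5): [1,2,3], [1,3,5], [1,4,5], [2,3,4], [2,4,5]

giving chain groups C_0 ≅ Z^5, C_1 ≅ Z^10, C_2 ≅ Z^5.

The boundary map ∂_1: C_1 → C_0 maps an edge to its endpoints' difference, ∂[p,q] = q − p.
This gives a 5×10 integer matrix of rank 4; reducing to Smith normal form yields diagonal entries (1,1,1,1).

∂_2: C_2 → C_1 maps a triangle to the signed sum of its edges. For instance
  ∂[2,3,4] = [3,4] − [2,4] + [2,3],
  ∂[1,3,5] = [3,5] − [1,5] + [1,3].
This gives a 10×5 integer matrix of rank 5; reducing to Smith normal form yields diagonal entries (1,1,1,1,1).

Reading off H_k = ker ∂_k / im ∂_{k+1}:

  H_2: rank ker ∂_2 − rank ∂_3 = (5 − 5) − 0 = 0, and there is no ∂_3, so H_2 = 0.

(K is a triangulation of the Möbius band.)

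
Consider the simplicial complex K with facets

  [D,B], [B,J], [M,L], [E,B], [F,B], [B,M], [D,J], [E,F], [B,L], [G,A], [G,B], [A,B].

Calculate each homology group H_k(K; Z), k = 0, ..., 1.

H_0 ≅ Z,  H_1 ≅ Z^4.

Take the total order A < B < D < E < F < G < J < L < M on the vertex set. Then K (dimension 1) consists of the simplices:

  0-simplices (9): A, B, D, E, F, G, J, L, M
  1-simplices (12): AB, AG, BD, BE, BF, BG, BJ, BL, BM, DJ, EF, LM

so the chain groups are C_0 ≅ Z^9, C_1 ≅ Z^12.

Boundary ∂_1: C_1 → C_0 sends each edge [p,q] (with p < q) to q − p. For instance
  ∂EF = F − E.
The 9×12 boundary matrix has rank 8 and Smith normal form diag(1,1,1,1,1,1,1,1).

Computing H_k = (kernel of ∂_k) / (image of ∂_{k+1}):

  H_0: rank C_0 − rank ∂_1 = 9 − 8 = 1, and the invariant factors of ∂_1 are all 1, so H_0 ≅ Z.
  H_1: rank ker ∂_1 − rank ∂_2 = (12 − 8) − 0 = 4, and there is no ∂_2, so H_1 ≅ Z^4.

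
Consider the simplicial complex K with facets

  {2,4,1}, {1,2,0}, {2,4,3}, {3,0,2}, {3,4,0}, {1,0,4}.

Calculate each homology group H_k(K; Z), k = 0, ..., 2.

H_0 ≅ Z,  H_1 = 0,  H_2 ≅ Z.

Take the total order 0 < 1 < 2 < 3 < 4 on the vertex set. Then K (dimension 2) consists of the simplices:

  0-simplices (5): [0], [1], [2], [3], [4]
  1-simplices (9): [0,1], [0,2], [0,3], [0,4], [1,2], [1,4], [2,3], [2,4], [3,4]
  2-simplices (6): [0,1,2], [0,1,4], [0,2,3], [0,3,4], [1,2,4], [2,3,4]

Hence C_0 ≅ Z^5, C_1 ≅ Z^9, C_2 ≅ Z^6.

∂_1: C_1 → C_0 is given by ∂[p,q] = [q] − [p].
This gives a 5×9 integer matrix of rank 4; reducing to Smith normal form yields diagonal entries (1,1,1,1).

The boundary map ∂_2: C_2 → C_1 acts by ∂[p,q,r] = [q,r] − [p,r] + [p,q]. For instance
  ∂[0,1,2] = [1,2] − [0,2] + [0,1],
  ∂[2,3,4] = [3,4] − [2,4] + [2,3].
This gives a 9×6 integer matrix of rank 5; reducing to Smith normal form yields diagonal entries (1,1,1,1,1).

Computing H_k = (kernel of ∂_k) / (image of ∂_{k+1}):

  H_0: rank C_0 − rank ∂_1 = 5 − 4 = 1, and the invariant factors of ∂_1 are all 1, so H_0 ≅ Z.
  H_1: rank ker ∂_1 − rank ∂_2 = (9 − 4) − 5 = 0, and the invariant factors of ∂_2 are all 1, so H_1 ≅ 0.
  H_2: rank ker ∂_2 − rank ∂_3 = (6 − 5) − 0 = 1, and there is no ∂_3, so H_2 ≅ Z.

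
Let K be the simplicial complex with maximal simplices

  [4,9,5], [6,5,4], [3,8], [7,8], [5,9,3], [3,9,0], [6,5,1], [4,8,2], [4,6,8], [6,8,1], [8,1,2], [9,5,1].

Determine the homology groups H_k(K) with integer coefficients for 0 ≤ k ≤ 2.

H_0 = Z,  H_1 = Z,  H_2 = 0.

We work with the vertex ordering 0 < 1 < 2 < 3 < 4 < 5 < 6 < 7 < 8 < 9. The simplices of K, each written with vertices in increasing order, are:

  0-simplices (10): [0], [1], [2], [3], [4], [5], [6], [7], [8], [9]
  1-simplices (20): [0,3], [0,9], [1,2], [1,5], [1,6], [1,8], [1,9], [2,4], [2,8], [3,5], [3,8], [3,9], [4,5], [4,6], [4,8], [4,9], [5,6], [5,9], [6,8], [7,8]
  2-simplices (10): [0,3,9], [1,2,8], [1,5,6], [1,5,9], [1,6,8], [2,4,8], [3,5,9], [4,5,6], [4,5,9], [4,6,8]

so the chain groups are C_0 ≅ Z^10, C_1 ≅ Z^20, C_2 ≅ Z^10.

Boundary ∂_1: C_1 → C_0 is given by ∂[p,q] = [q] − [p]. For instance
  ∂[1,8] = [8] − [1].
This gives a 10×20 integer matrix of rank 9; reducing to Smith normal form yields diagonal entries (1,1,1,1,1,1,1,1,1).

Boundary ∂_2: C_2 → C_1 maps a triangle to the signed sum of its edges. For instance
  ∂[4,5,9] = [5,9] − [4,9] + [4,5],
  ∂[4,5,6] = [5,6] − [4,6] + [4,5].
This gives a 20×10 integer matrix of rank 10; reducing to Smith normal form yields diagonal entries (1,1,1,1,1,1,1,1,1,1).

Computing H_k = (kernel of ∂_k) / (image of ∂_{k+1}):

  H_0: rank C_0 − rank ∂_1 = 10 − 9 = 1, and the invariant factors of ∂_1 are all 1, so H_0 = Z.
  H_1: rank ker ∂_1 − rank ∂_2 = (20 − 9) − 10 = 1, and the invariant factors of ∂_2 are all 1, so H_1 = Z.
  H_2: rank ker ∂_2 − rank ∂_3 = (10 − 10) − 0 = 0, and there is no ∂_3, so H_2 = 0.

As a check, the Euler characteristic is 10 − 20 + 10 = 0, which agrees with 1 − 1 + 0 = 0.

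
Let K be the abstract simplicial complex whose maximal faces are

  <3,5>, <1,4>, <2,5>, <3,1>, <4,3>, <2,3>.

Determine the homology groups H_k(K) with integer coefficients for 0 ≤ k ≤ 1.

Order the vertices as 1 < 2 < 3 < 4 < 5. Listing each simplex with vertices in this order, K has dimension 1 with simplices:

  0-simplices (5): [1], [2], [3], [4], [5]
  1-simplices (6): [1,3], [1,4], [2,3], [2,5], [3,4], [3,5]

Hence C_0 ≅ Z^5, C_1 ≅ Z^6.

Boundary ∂_1: C_1 → C_0 maps an edge to its endpoints' difference, ∂[p,q] = q − p.
As a 5×6 matrix over Z this has rank 4, with invariant factors (1,1,1,1).

Computing H_k = (kernel of ∂_k) / (image of ∂_{k+1}):

  H_0: rank C_0 − rank ∂_1 = 5 − 4 = 1, and the invariant factors of ∂_1 are all 1, so H_0 ≅ Z.
  H_1: rank ker ∂_1 − rank ∂_2 = (6 − 4) − 0 = 2, and there is no ∂_2, so H_1 ≅ Z^2.

As a check, the Euler characteristic is 5 − 6 = -1, which agrees with 1 − 2 = -1.

H_0 ≅ Z,  H_1 ≅ Z^2.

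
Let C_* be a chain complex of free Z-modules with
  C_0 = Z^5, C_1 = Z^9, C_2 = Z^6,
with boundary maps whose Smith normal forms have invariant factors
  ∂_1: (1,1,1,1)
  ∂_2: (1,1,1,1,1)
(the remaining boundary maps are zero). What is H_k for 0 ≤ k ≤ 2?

H_0 = Z,  H_1 = 0,  H_2 = Z.

H_0: b_0 = 5 − 0 − 4 = 1; torsion from ∂_1 factors > 1: none. So H_0 = Z.
H_1: b_1 = 9 − 4 − 5 = 0; torsion from ∂_2 factors > 1: none. So H_1 = 0.
H_2: b_2 = 6 − 5 − 0 = 1; torsion from ∂_3 factors > 1: none. So H_2 = Z.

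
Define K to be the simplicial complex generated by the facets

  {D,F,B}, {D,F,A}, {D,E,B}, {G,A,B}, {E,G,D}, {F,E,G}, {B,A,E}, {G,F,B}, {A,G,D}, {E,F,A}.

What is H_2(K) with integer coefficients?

Order the vertices as A < B < D < E < F < G. Listing each simplex with vertices in this order, K has dimension 2 with simplices:

  0-simplices (6): A, B, D, E, F, G
  1-simplices (15): AB, AD, AE, AF, AG, BD, BE, BF, BG, DE, DF, DG, EF, EG, FG
  2-simplices (10): ABE, ABG, ADF, ADG, AEF, BDE, BDF, BFG, DEG, EFG

Hence C_0 ≅ Z^6, C_1 ≅ Z^15, C_2 ≅ Z^10.

Boundary ∂_1: C_1 → C_0 maps an edge to its endpoints' difference, ∂[p,q] = q − p. For instance
  ∂AG = G − A.
The resulting 6×15 matrix has rank 5, and its Smith normal form has invariant factors (1,1,1,1,1).

∂_2: C_2 → C_1 acts by ∂[p,q,r] = [q,r] − [p,r] + [p,q]. For instance
  ∂BDF = DF − BF + BD,
  ∂BFG = FG − BG + BF.
This gives a 15×10 integer matrix of rank 10; reducing to Smith normal form yields diagonal entries (1,1,1,1,1,1,1,1,1,2).

Computing H_k = (kernel of ∂_k) / (image of ∂_{k+1}):

  H_2: rank ker ∂_2 − rank ∂_3 = (10 − 10) − 0 = 0, and there is no ∂_3, so H_2 = 0.

H_2 ≅ 0.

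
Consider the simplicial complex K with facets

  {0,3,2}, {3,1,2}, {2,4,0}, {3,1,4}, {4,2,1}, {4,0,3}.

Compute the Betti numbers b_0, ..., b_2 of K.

We work with the vertex ordering 0 < 1 < 2 < 3 < 4. The simplices of K, each written with vertices in increasing order, are:

  0-simplices (5): [0], [1], [2], [3], [4]
  1-simplices (9): [0,2], [0,3], [0,4], [1,2], [1,3], [1,4], [2,3], [2,4], [3,4]
  2-simplices (6): [0,2,3], [0,2,4], [0,3,4], [1,2,3], [1,2,4], [1,3,4]

Hence C_0 ≅ Z^5, C_1 ≅ Z^9, C_2 ≅ Z^6.

∂_1: C_1 → C_0 sends each edge [p,q] (with p < q) to q − p.
The resulting 5×9 matrix has rank 4, and its Smith normal form has invariant factors (1,1,1,1).

∂_2: C_2 → C_1 sends each 2-simplex [p,q,r] to [q,r] − [p,r] + [p,q]. For instance
  ∂[1,2,4] = [2,4] − [1,4] + [1,2],
  ∂[0,2,4] = [2,4] − [0,4] + [0,2].
The 9×6 boundary matrix has rank 5 and Smith normal form diag(1,1,1,1,1).

Computing H_k = (kernel of ∂_k) / (image of ∂_{k+1}):

  H_0: rank C_0 − rank ∂_1 = 5 − 4 = 1, and the invariant factors of ∂_1 are all 1, so H_0 = Z.
  H_1: rank ker ∂_1 − rank ∂_2 = (9 − 4) − 5 = 0, and the invariant factors of ∂_2 are all 1, so H_1 = 0.
  H_2: rank ker ∂_2 − rank ∂_3 = (6 − 5) − 0 = 1, and there is no ∂_3, so H_2 = Z.

Hence the Betti numbers are b_0 = 1, b_1 = 0, b_2 = 1.

b_0 = 1, b_1 = 0, b_2 = 1.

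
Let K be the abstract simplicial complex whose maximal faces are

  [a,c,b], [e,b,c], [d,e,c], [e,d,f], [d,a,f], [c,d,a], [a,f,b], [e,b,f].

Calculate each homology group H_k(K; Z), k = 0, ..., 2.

Order the vertices as a < b < c < d < e < f. Listing each simplex with vertices in this order, K has dimension 2 with simplices:

  0-simplices (6): a, b, c, d, e, f
  1-simplices (12): ab, ac, ad, af, bc, be, bf, cd, ce, de, df, ef
  2-simplices (8): abc, abf, acd, adf, bce, bef, cde, def

giving chain groups C_0 ≅ Z^6, C_1 ≅ Z^12, C_2 ≅ Z^8.

Boundary ∂_1: C_1 → C_0 sends each edge [p,q] (with p < q) to q − p.
The resulting 6×12 matrix has rank 5, and its Smith normal form has invariant factors (1,1,1,1,1).

Boundary ∂_2: C_2 → C_1 sends each 2-simplex [p,q,r] to [q,r] − [p,r] + [p,q]. For instance
  ∂cde = de − ce + cd,
  ∂bce = ce − be + bc.
The 12×8 boundary matrix has rank 7 and Smith normal form diag(1,1,1,1,1,1,1).

Reading off H_k = ker ∂_k / im ∂_{k+1}:

  H_0: rank C_0 − rank ∂_1 = 6 − 5 = 1, and the invariant factors of ∂_1 are all 1, so H_0 = Z.
  H_1: rank ker ∂_1 − rank ∂_2 = (12 − 5) − 7 = 0, and the invariant factors of ∂_2 are all 1, so H_1 = 0.
  H_2: rank ker ∂_2 − rank ∂_3 = (8 − 7) − 0 = 1, and there is no ∂_3, so H_2 = Z.

As a check, the Euler characteristic is 6 − 12 + 8 = 2, which agrees with 1 − 0 + 1 = 2.
(K is a triangulation of the 2-sphere S^2.)

H_0 ≅ Z,  H_1 = 0,  H_2 ≅ Z.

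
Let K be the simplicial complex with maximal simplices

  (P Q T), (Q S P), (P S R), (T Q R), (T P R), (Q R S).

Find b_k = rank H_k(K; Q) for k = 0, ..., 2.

b_0 = 1, b_1 = 0, b_2 = 1.

Take the total order P < Q < R < S < T on the vertex set. Then K (dimension 2) consists of the simplices:

  0-simplices (5): P, Q, R, S, T
  1-simplices (9): PQ, PR, PS, PT, QR, QS, QT, RS, RT
  2-simplices (6): PQS, PQT, PRS, PRT, QRS, QRT

giving chain groups C_0 ≅ Z^5, C_1 ≅ Z^9, C_2 ≅ Z^6.

∂_1: C_1 → C_0 is given by ∂[p,q] = [q] − [p]. For instance
  ∂QS = S − Q.
This gives a 5×9 integer matrix of rank 4; reducing to Smith normal form yields diagonal entries (1,1,1,1).

The boundary map ∂_2: C_2 → C_1 sends each 2-simplex [p,q,r] to [q,r] − [p,r] + [p,q]. For instance
  ∂PQT = QT − PT + PQ,
  ∂QRT = RT − QT + QR.
The 9×6 boundary matrix has rank 5 and Smith normal form diag(1,1,1,1,1).

Computing H_k = (kernel of ∂_k) / (image of ∂_{k+1}):

  H_0: rank C_0 − rank ∂_1 = 5 − 4 = 1, and the invariant factors of ∂_1 are all 1, so H_0 = Z.
  H_1: rank ker ∂_1 − rank ∂_2 = (9 − 4) − 5 = 0, and the invariant factors of ∂_2 are all 1, so H_1 = 0.
  H_2: rank ker ∂_2 − rank ∂_3 = (6 − 5) − 0 = 1, and there is no ∂_3, so H_2 = Z.

Hence the Betti numbers are b_0 = 1, b_1 = 0, b_2 = 1.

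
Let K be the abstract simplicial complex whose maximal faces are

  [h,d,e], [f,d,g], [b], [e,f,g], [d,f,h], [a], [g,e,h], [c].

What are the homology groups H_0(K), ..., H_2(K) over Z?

K has 8 vertices, 10 edges, 5 triangles.
rank ∂_0 = 0, rank ∂_1 = 4 ⇒ b_0 = 8 − 0 − 4 = 4; all invariant factors of ∂_1 are 1 so no torsion. So H_0 ≅ Z^4.
rank ∂_1 = 4, rank ∂_2 = 5 ⇒ b_1 = 10 − 4 − 5 = 1; all invariant factors of ∂_2 are 1 so no torsion. So H_1 ≅ Z.
rank ∂_2 = 5, rank ∂_3 = 0 ⇒ b_2 = 5 − 5 − 0 = 0. So H_2 ≅ 0.

H_0 = Z^4,  H_1 = Z,  H_2 = 0.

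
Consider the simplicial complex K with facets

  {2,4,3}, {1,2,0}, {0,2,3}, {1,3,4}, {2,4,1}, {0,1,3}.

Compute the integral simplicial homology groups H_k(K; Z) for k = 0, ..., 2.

We work with the vertex ordering 0 < 1 < 2 < 3 < 4. The simplices of K, each written with vertices in increasing order, are:

  0-simplices (5): [0], [1], [2], [3], [4]
  1-simplices (9): [0,1], [0,2], [0,3], [1,2], [1,3], [1,4], [2,3], [2,4], [3,4]
  2-simplices (6): [0,1,2], [0,1,3], [0,2,3], [1,2,4], [1,3,4], [2,3,4]

Hence C_0 ≅ Z^5, C_1 ≅ Z^9, C_2 ≅ Z^6.

The boundary map ∂_1: C_1 → C_0 is given by ∂[p,q] = [q] − [p].
This gives a 5×9 integer matrix of rank 4; reducing to Smith normal form yields diagonal entries (1,1,1,1).

∂_2: C_2 → C_1 acts by ∂[p,q,r] = [q,r] − [p,r] + [p,q]. For instance
  ∂[0,1,2] = [1,2] − [0,2] + [0,1],
  ∂[1,3,4] = [3,4] − [1,4] + [1,3].
As a 9×6 matrix over Z this has rank 5, with invariant factors (1,1,1,1,1).

Now H_k = ker ∂_k / im ∂_{k+1}, so:

  H_0: rank C_0 − rank ∂_1 = 5 − 4 = 1, and the invariant factors of ∂_1 are all 1, so H_0 = Z.
  H_1: rank ker ∂_1 − rank ∂_2 = (9 − 4) − 5 = 0, and the invariant factors of ∂_2 are all 1, so H_1 = 0.
  H_2: rank ker ∂_2 − rank ∂_3 = (6 − 5) − 0 = 1, and there is no ∂_3, so H_2 = Z.

As a check, the Euler characteristic is 5 − 9 + 6 = 2, which agrees with 1 − 0 + 1 = 2.

H_0 ≅ Z,  H_1 = 0,  H_2 ≅ Z.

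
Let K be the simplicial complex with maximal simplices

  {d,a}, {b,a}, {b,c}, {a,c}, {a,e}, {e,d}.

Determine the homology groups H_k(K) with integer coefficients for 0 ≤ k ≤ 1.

H_0 = Z,  H_1 = Z^2.

We work with the vertex ordering a < b < c < d < e. The simplices of K, each written with vertices in increasing order, are:

  0-simplices (5): a, b, c, d, e
  1-simplices (6): ab, ac, ad, ae, bc, de

so the chain groups are C_0 ≅ Z^5, C_1 ≅ Z^6.

Boundary ∂_1: C_1 → C_0 is given by ∂[p,q] = [q] − [p].
This gives a 5×6 integer matrix of rank 4; reducing to Smith normal form yields diagonal entries (1,1,1,1).

Reading off H_k = ker ∂_k / im ∂_{k+1}:

  H_0: rank C_0 − rank ∂_1 = 5 − 4 = 1, and the invariant factors of ∂_1 are all 1, so H_0 ≅ Z.
  H_1: rank ker ∂_1 − rank ∂_2 = (6 − 4) − 0 = 2, and there is no ∂_2, so H_1 ≅ Z^2.

As a check, the Euler characteristic is 5 − 6 = -1, which agrees with 1 − 2 = -1.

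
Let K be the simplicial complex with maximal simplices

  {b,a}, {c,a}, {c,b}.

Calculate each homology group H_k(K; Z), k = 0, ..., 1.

We work with the vertex ordering a < b < c. The simplices of K, each written with vertices in increasing order, are:

  0-simplices (3): a, b, c
  1-simplices (3): ab, ac, bc

Hence C_0 ≅ Z^3, C_1 ≅ Z^3.

Boundary ∂_1: C_1 → C_0 is given by ∂[p,q] = [q] − [p]. For instance
  ∂ab = b − a.
As a 3×3 matrix over Z this has rank 2, with invariant factors (1,1).

Reading off H_k = ker ∂_k / im ∂_{k+1}:

  H_0: rank C_0 − rank ∂_1 = 3 − 2 = 1, and the invariant factors of ∂_1 are all 1, so H_0 ≅ Z.
  H_1: rank ker ∂_1 − rank ∂_2 = (3 − 2) − 0 = 1, and there is no ∂_2, so H_1 ≅ Z.

H_0 = Z,  H_1 = Z.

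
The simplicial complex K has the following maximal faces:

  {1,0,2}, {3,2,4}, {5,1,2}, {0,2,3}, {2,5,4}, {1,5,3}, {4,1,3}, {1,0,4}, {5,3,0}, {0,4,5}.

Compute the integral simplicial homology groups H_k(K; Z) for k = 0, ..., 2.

Take the total order 0 < 1 < 2 < 3 < 4 < 5 on the vertex set. Then K (dimension 2) consists of the simplices:

  0-simplices (6): [0], [1], [2], [3], [4], [5]
  1-simplices (15): [0,1], [0,2], [0,3], [0,4], [0,5], [1,2], [1,3], [1,4], [1,5], [2,3], [2,4], [2,5], [3,4], [3,5], [4,5]
  2-simplices (10): [0,1,2], [0,1,4], [0,2,3], [0,3,5], [0,4,5], [1,2,5], [1,3,4], [1,3,5], [2,3,4], [2,4,5]

giving chain groups C_0 ≅ Z^6, C_1 ≅ Z^15, C_2 ≅ Z^10.

Boundary ∂_1: C_1 → C_0 is given by ∂[p,q] = [q] − [p].
The 6×15 boundary matrix has rank 5 and Smith normal form diag(1,1,1,1,1).

The boundary map ∂_2: C_2 → C_1 maps a triangle to the signed sum of its edges. For instance
  ∂[0,4,5] = [4,5] − [0,5] + [0,4],
  ∂[0,2,3] = [2,3] − [0,3] + [0,2].
This gives a 15×10 integer matrix of rank 10; reducing to Smith normal form yields diagonal entries (1,1,1,1,1,1,1,1,1,2).

Now H_k = ker ∂_k / im ∂_{k+1}, so:

  H_0: rank C_0 − rank ∂_1 = 6 − 5 = 1, and the invariant factors of ∂_1 are all 1, so H_0 ≅ Z.
  H_1: rank ker ∂_1 − rank ∂_2 = (15 − 5) − 10 = 0, and ∂_2 has invariant factor 2 > 1, so H_1 ≅ Z/2.
  H_2: rank ker ∂_2 − rank ∂_3 = (10 − 10) − 0 = 0, and there is no ∂_3, so H_2 ≅ 0.

(K is a triangulation of the real projective plane RP^2.)

H_0 ≅ Z,  H_1 ≅ Z/2,  H_2 = 0.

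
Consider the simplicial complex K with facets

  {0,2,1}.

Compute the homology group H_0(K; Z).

Fix the vertex order 0 < 1 < 2 and write every simplex with vertices in increasing order. Then dim K = 2 and the simplices of K are:

  0-simplices (3): [0], [1], [2]
  1-simplices (3): [0,1], [0,2], [1,2]
  2-simplices (1): [0,1,2]

giving chain groups C_0 ≅ Z^3, C_1 ≅ Z^3, C_2 ≅ Z^1.

∂_1: C_1 → C_0 is given by ∂[p,q] = [q] − [p].
As a 3×3 matrix over Z this has rank 2, with invariant factors (1,1).

The boundary map ∂_2: C_2 → C_1 maps a triangle to the signed sum of its edges. For instance
  ∂[0,1,2] = [1,2] − [0,2] + [0,1].
This gives a 3×1 integer matrix of rank 1; reducing to Smith normal form yields diagonal entries (1).

From H_k ≅ ker(∂_k) / im(∂_{k+1}) we obtain:

  H_0: rank C_0 − rank ∂_1 = 3 − 2 = 1, and the invariant factors of ∂_1 are all 1, so H_0 = Z.

H_0 ≅ Z.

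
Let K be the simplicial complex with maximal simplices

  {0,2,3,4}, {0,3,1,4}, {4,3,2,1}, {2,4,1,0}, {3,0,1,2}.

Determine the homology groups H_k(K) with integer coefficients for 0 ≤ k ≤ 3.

H_0 = Z,  H_1 = 0,  H_2 = 0,  H_3 = Z.

Order the vertices as 0 < 1 < 2 < 3 < 4. Listing each simplex with vertices in this order, K has dimension 3 with simplices:

  0-simplices (5): [0], [1], [2], [3], [4]
  1-simplices (10): [0,1], [0,2], [0,3], [0,4], [1,2], [1,3], [1,4], [2,3], [2,4], [3,4]
  2-simplices (10): [0,1,2], [0,1,3], [0,1,4], [0,2,3], [0,2,4], [0,3,4], [1,2,3], [1,2,4], [1,3,4], [2,3,4]
  3-simplices (5): [0,1,2,3], [0,1,2,4], [0,1,3,4], [0,2,3,4], [1,2,3,4]

so the chain groups are C_0 ≅ Z^5, C_1 ≅ Z^10, C_2 ≅ Z^10, C_3 ≅ Z^5.

Boundary ∂_1: C_1 → C_0 is given by ∂[p,q] = [q] − [p]. For instance
  ∂[1,2] = [2] − [1].
As a 5×10 matrix over Z this has rank 4, with invariant factors (1,1,1,1).

Boundary ∂_2: C_2 → C_1 sends each 2-simplex [p,q,r] to [q,r] − [p,r] + [p,q]. For instance
  ∂[0,2,3] = [2,3] − [0,3] + [0,2],
  ∂[0,3,4] = [3,4] − [0,4] + [0,3].
As a 10×10 matrix over Z this has rank 6, with invariant factors (1,1,1,1,1,1).

Boundary ∂_3: C_3 → C_2 sends each 3-simplex σ to the alternating sum Σ_i (−1)^i (σ with its i-th vertex removed). For instance
  ∂[0,1,3,4] = [1,3,4] − [0,3,4] + [0,1,4] − [0,1,3],
  ∂[0,2,3,4] = [2,3,4] − [0,3,4] + [0,2,4] − [0,2,3].
The resulting 10×5 matrix has rank 4, and its Smith normal form has invariant factors (1,1,1,1).

Computing H_k = (kernel of ∂_k) / (image of ∂_{k+1}):

  H_0: rank C_0 − rank ∂_1 = 5 − 4 = 1, and the invariant factors of ∂_1 are all 1, so H_0 = Z.
  H_1: rank ker ∂_1 − rank ∂_2 = (10 − 4) − 6 = 0, and the invariant factors of ∂_2 are all 1, so H_1 = 0.
  H_2: rank ker ∂_2 − rank ∂_3 = (10 − 6) − 4 = 0, and the invariant factors of ∂_3 are all 1, so H_2 = 0.
  H_3: rank ker ∂_3 − rank ∂_4 = (5 − 4) − 0 = 1, and there is no ∂_4, so H_3 = Z.

(K is a triangulation of the 3-sphere S^3.)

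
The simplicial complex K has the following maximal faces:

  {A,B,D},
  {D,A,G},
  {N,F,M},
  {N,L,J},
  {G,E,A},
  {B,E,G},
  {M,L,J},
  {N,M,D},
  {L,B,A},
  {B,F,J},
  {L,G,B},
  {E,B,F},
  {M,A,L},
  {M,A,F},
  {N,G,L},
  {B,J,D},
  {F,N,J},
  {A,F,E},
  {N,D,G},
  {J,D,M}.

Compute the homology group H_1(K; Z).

Fix the vertex order A < B < D < E < F < G < J < L < M < N and write every simplex with vertices in increasing order. Then dim K = 2 and the simplices of K are:

  0-simplices (10): A, B, D, E, F, G, J, L, M, N
  1-simplices (30): AB, AD, AE, AF, AG, AL, AM, BD, BE, BF, BG, BJ, BL, DG, DJ, DM, DN, EF, EG, FJ, FM, FN, GL, GN, JL, JM, JN, LM, LN, MN
  2-simplices (20): ABD, ABL, ADG, AEF, AEG, AFM, ALM, BDJ, BEF, BEG, BFJ, BGL, DGN, DJM, DMN, FJN, FMN, GLN, JLM, JLN

giving chain groups C_0 ≅ Z^10, C_1 ≅ Z^30, C_2 ≅ Z^20.

Boundary ∂_1: C_1 → C_0 sends each edge [p,q] (with p < q) to q − p.
This gives a 10×30 integer matrix of rank 9; reducing to Smith normal form yields diagonal entries (1,1,1,1,1,1,1,1,1).

∂_2: C_2 → C_1 acts by ∂[p,q,r] = [q,r] − [p,r] + [p,q]. For instance
  ∂BEF = EF − BF + BE,
  ∂FMN = MN − FN + FM.
The resulting 30×20 matrix has rank 20, and its Smith normal form has invariant factors (1,1,1,1,1,1,1,1,1,1,1,1,1,1,1,1,1,1,1,2).

Reading off H_k = ker ∂_k / im ∂_{k+1}:

  H_1: rank ker ∂_1 − rank ∂_2 = (30 − 9) − 20 = 1, and ∂_2 has invariant factor 2 > 1, so H_1 = Z × Z/2.

H_1 = Z × Z/2.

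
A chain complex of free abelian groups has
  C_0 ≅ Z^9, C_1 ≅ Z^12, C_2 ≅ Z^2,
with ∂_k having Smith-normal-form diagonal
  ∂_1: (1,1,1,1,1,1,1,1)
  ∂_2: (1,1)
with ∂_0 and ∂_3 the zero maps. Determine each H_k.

H_0: b_0 = 9 − 0 − 8 = 1; torsion from ∂_1 factors > 1: none. So H_0 = Z.
H_1: b_1 = 12 − 8 − 2 = 2; torsion from ∂_2 factors > 1: none. So H_1 = Z^2.
H_2: b_2 = 2 − 2 − 0 = 0; torsion from ∂_3 factors > 1: none. So H_2 = 0.

H_0 = Z,  H_1 = Z^2,  H_2 = 0.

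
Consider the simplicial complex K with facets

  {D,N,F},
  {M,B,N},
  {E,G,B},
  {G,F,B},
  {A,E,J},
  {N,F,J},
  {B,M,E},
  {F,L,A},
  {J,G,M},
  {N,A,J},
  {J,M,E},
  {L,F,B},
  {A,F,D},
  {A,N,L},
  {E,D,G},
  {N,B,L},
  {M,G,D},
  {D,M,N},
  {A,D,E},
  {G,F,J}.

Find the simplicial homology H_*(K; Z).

H_0 ≅ Z,  H_1 ≅ Z ⊕ Z/2,  H_2 = 0.

Take the total order A < B < D < E < F < G < J < L < M < N on the vertex set. Then K (dimension 2) consists of the simplices:

  0-simplices (10): A, B, D, E, F, G, J, L, M, N
  1-simplices (30): AD, AE, AF, AJ, AL, AN, BE, BF, BG, BL, BM, BN, DE, DF, DG, DM, DN, EG, EJ, EM, FG, FJ, FL, FN, GJ, GM, JM, JN, LN, MN
  2-simplices (20): ADE, ADF, AEJ, AFL, AJN, ALN, BEG, BEM, BFG, BFL, BLN, BMN, DEG, DFN, DGM, DMN, EJM, FGJ, FJN, GJM

Hence C_0 ≅ Z^10, C_1 ≅ Z^30, C_2 ≅ Z^20.

The boundary map ∂_1: C_1 → C_0 maps an edge to its endpoints' difference, ∂[p,q] = q − p. For instance
  ∂AF = F − A.
The 10×30 boundary matrix has rank 9 and Smith normal form diag(1,1,1,1,1,1,1,1,1).

The boundary map ∂_2: C_2 → C_1 sends each 2-simplex [p,q,r] to [q,r] − [p,r] + [p,q]. For instance
  ∂ADE = DE − AE + AD,
  ∂ADF = DF − AF + AD.
The resulting 30×20 matrix has rank 20, and its Smith normal form has invariant factors (1,1,1,1,1,1,1,1,1,1,1,1,1,1,1,1,1,1,1,2).

From H_k ≅ ker(∂_k) / im(∂_{k+1}) we obtain:

  H_0: rank C_0 − rank ∂_1 = 10 − 9 = 1, and the invariant factors of ∂_1 are all 1, so H_0 ≅ Z.
  H_1: rank ker ∂_1 − rank ∂_2 = (30 − 9) − 20 = 1, and ∂_2 has invariant factor 2 > 1, so H_1 ≅ Z ⊕ Z/2.
  H_2: rank ker ∂_2 − rank ∂_3 = (20 − 20) − 0 = 0, and there is no ∂_3, so H_2 ≅ 0.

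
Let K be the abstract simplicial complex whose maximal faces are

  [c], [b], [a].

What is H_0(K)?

H_0 ≅ Z^3.

Fix the vertex order a < b < c and write every simplex with vertices in increasing order. Then dim K = 0 and the simplices of K are:

  0-simplices (3): a, b, c

so the chain groups are C_0 ≅ Z^3.

Now H_k = ker ∂_k / im ∂_{k+1}, so:

  H_0: rank C_0 − rank ∂_1 = 3 − 0 = 3, and there is no ∂_1, so H_0 = Z^3.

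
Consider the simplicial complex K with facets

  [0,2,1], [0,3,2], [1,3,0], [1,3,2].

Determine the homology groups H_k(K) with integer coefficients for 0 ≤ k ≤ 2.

H_0 = Z,  H_1 = 0,  H_2 = Z.

Order the vertices as 0 < 1 < 2 < 3. Listing each simplex with vertices in this order, K has dimension 2 with simplices:

  0-simplices (4): [0], [1], [2], [3]
  1-simplices (6): [0,1], [0,2], [0,3], [1,2], [1,3], [2,3]
  2-simplices (4): [0,1,2], [0,1,3], [0,2,3], [1,2,3]

giving chain groups C_0 ≅ Z^4, C_1 ≅ Z^6, C_2 ≅ Z^4.

The boundary map ∂_1: C_1 → C_0 is given by ∂[p,q] = [q] − [p]. For instance
  ∂[0,1] = [1] − [0].
As a 4×6 matrix over Z this has rank 3, with invariant factors (1,1,1).

The boundary map ∂_2: C_2 → C_1 acts by ∂[p,q,r] = [q,r] − [p,r] + [p,q]. For instance
  ∂[0,1,3] = [1,3] − [0,3] + [0,1],
  ∂[1,2,3] = [2,3] − [1,3] + [1,2].
This gives a 6×4 integer matrix of rank 3; reducing to Smith normal form yields diagonal entries (1,1,1).

Computing H_k = (kernel of ∂_k) / (image of ∂_{k+1}):

  H_0: rank C_0 − rank ∂_1 = 4 − 3 = 1, and the invariant factors of ∂_1 are all 1, so H_0 ≅ Z.
  H_1: rank ker ∂_1 − rank ∂_2 = (6 − 3) − 3 = 0, and the invariant factors of ∂_2 are all 1, so H_1 ≅ 0.
  H_2: rank ker ∂_2 − rank ∂_3 = (4 − 3) − 0 = 1, and there is no ∂_3, so H_2 ≅ Z.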